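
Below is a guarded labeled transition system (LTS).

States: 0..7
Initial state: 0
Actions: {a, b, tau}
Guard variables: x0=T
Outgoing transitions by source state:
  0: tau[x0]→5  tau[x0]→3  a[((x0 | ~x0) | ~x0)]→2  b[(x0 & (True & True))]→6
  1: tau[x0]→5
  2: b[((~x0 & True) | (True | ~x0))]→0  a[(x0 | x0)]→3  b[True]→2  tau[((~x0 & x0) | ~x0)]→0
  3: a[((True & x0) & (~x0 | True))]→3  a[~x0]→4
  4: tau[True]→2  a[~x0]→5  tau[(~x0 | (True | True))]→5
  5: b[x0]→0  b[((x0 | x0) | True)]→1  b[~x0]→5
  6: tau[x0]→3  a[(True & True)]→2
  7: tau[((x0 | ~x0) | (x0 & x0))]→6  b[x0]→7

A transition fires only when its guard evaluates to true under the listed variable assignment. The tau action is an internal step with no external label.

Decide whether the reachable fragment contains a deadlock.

Reach set: {0,1,2,3,5,6}
  0: a→2  b→6  tau→3  tau→5  [4 exit(s)]
  1: tau→5  [1 exit(s)]
  2: a→3  b→0  b→2  [3 exit(s)]
  3: a→3  [1 exit(s)]
  5: b→0  b→1  [2 exit(s)]
  6: a→2  tau→3  [2 exit(s)]

Answer: DEADLOCK-FREE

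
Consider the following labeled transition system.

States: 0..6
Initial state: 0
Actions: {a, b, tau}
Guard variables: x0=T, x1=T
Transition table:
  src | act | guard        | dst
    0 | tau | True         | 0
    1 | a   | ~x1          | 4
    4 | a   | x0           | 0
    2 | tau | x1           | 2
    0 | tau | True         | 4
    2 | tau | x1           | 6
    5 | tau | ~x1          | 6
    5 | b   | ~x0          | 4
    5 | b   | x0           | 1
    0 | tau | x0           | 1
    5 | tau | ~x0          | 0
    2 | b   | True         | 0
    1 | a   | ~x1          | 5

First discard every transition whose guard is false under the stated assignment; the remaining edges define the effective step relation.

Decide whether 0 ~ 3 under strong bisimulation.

Compute ~ classes (split until stable):
  round 0: {{0,1,2,3,4,5,6}}
  round 1: {{0},{1,3,6},{2},{4},{5}}
Fixed point at round 2; 5 class(es).
0∈{0}, 3∈{1,3,6}

Answer: NOT BISIMILAR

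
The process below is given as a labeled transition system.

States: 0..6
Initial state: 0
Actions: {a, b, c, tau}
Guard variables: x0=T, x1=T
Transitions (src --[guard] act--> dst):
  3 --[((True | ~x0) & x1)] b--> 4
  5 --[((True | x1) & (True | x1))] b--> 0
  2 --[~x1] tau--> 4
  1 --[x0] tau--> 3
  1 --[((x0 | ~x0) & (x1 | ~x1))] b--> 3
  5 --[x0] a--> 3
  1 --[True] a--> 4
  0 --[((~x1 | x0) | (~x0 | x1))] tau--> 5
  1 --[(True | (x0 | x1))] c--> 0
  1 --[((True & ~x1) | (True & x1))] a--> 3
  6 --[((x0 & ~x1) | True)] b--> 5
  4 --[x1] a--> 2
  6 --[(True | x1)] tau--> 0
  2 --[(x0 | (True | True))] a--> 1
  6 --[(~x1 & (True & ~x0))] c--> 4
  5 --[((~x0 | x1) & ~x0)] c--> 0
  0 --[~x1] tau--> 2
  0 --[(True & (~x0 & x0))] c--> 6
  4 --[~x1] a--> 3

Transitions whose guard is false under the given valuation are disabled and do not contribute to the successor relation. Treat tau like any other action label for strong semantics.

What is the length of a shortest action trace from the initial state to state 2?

Layered search for 2:
  depth 0: {0}
  depth 1: {5}
  depth 2: {3}
  depth 3: {4}
  depth 4: {2}
first hit 2 at d=4 via tau·a·b·a

Answer: 4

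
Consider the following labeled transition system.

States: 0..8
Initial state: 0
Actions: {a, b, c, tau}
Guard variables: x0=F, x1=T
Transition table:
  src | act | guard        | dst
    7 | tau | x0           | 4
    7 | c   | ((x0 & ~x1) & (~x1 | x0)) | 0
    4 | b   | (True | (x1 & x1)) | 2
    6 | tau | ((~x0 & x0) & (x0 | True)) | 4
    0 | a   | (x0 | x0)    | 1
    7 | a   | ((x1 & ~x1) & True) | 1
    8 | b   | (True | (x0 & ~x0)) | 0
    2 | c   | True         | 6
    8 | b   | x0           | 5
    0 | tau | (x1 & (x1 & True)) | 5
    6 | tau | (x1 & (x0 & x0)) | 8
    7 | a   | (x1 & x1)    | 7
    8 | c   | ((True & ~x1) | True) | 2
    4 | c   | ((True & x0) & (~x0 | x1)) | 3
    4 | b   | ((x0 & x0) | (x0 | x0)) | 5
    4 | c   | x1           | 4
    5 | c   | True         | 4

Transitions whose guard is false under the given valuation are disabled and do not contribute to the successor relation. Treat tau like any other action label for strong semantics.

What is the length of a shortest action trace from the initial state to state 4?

Breadth-first toward 4:
  Layer 0: {0}
  Layer 1: {5}
  Layer 2: {4}
4 enters at depth 2; path tau·c

Answer: 2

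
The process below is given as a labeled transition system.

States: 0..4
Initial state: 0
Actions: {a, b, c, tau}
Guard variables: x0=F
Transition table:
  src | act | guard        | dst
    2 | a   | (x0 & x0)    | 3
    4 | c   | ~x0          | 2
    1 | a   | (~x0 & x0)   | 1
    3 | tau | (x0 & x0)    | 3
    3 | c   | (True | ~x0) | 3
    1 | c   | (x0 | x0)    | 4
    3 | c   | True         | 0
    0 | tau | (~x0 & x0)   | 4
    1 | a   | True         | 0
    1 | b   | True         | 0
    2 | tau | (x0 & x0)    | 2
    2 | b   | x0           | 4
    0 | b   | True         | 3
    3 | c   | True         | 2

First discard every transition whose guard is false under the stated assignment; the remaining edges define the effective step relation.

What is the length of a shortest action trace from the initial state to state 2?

Answer: 2

Working:
Breadth-first toward 2:
  L0 = {0}
  L1 = {3}
  L2 = {2}
2 enters at depth 2; path b·c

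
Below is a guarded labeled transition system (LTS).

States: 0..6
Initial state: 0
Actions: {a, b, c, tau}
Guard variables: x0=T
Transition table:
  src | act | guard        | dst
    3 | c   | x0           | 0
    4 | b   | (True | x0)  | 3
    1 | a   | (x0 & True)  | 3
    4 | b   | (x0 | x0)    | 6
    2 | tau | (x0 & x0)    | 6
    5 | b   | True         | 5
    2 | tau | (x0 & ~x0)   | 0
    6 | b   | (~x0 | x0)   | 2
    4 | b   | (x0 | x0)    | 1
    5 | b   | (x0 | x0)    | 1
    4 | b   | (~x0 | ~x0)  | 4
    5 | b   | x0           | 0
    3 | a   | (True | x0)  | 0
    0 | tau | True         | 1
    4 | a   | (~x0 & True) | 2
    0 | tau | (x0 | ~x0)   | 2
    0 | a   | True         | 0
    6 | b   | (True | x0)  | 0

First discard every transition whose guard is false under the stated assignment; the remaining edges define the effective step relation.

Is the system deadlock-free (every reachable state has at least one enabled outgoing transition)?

Answer: DEADLOCK-FREE

Analysis:
R = {0,1,2,3,6}
  0: a→0  tau→1  tau→2  [3 out]
  1: a→3  [1 out]
  2: tau→6  [1 out]
  3: a→0  c→0  [2 out]
  6: b→0  b→2  [2 out]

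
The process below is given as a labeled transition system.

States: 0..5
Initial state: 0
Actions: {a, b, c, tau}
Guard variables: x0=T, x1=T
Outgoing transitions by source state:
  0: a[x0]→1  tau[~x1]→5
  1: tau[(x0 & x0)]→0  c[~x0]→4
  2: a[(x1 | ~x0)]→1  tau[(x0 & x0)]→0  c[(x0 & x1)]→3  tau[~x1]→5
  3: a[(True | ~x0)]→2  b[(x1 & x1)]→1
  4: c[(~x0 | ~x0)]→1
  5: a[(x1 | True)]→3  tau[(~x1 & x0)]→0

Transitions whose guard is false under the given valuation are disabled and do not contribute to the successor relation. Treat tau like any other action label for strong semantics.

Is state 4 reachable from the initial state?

Answer: UNREACHABLE

Analysis:
After dropping false guards: 8 live edges.
depth 0: {0}
depth 1: {1}  cumulative {0,1}
Reach set: {0,1}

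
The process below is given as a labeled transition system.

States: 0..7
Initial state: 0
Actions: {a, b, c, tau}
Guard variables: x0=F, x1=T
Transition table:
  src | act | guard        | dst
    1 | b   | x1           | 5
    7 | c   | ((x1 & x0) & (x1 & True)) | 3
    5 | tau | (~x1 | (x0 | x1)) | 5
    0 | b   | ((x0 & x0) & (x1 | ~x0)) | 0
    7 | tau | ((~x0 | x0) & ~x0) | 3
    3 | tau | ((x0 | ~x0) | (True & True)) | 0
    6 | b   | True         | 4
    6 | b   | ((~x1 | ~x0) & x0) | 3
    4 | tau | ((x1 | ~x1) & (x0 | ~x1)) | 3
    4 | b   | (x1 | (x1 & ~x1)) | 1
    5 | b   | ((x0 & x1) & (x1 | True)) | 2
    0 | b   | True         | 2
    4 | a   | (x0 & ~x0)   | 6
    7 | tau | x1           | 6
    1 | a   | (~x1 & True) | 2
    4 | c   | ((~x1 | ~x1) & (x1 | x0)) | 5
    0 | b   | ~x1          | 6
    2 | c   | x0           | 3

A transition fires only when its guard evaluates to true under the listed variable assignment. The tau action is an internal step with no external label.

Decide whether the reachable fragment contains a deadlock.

Answer: DEADLOCK at state 2

Trace:
Reach set: {0,2}
  0: b→2  [deg 1]
  2: ∅  [STUCK]
Path to 2: b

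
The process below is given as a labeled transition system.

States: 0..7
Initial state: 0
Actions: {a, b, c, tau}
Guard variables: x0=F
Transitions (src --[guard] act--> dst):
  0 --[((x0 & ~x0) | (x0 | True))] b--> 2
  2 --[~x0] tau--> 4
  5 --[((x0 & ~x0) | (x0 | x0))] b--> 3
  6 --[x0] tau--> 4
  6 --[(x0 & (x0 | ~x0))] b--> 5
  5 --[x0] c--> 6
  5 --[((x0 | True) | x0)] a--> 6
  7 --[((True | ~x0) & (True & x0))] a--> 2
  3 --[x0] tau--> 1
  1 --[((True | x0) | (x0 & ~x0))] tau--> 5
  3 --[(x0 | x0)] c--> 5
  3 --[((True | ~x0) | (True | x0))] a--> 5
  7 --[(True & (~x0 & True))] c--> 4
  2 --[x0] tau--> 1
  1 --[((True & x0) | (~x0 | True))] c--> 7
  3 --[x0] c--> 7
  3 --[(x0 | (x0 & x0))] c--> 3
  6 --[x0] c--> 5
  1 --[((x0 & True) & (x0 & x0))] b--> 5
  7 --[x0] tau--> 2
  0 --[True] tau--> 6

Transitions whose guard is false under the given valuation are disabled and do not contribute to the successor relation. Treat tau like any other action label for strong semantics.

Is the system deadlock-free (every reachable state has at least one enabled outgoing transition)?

Answer: DEADLOCK at state 4

Analysis:
R = {0,2,4,6}
  0: b→2  tau→6  [2 exit(s)]
  2: tau→4  [1 exit(s)]
  4: ∅  [STUCK]
  6: ∅  [STUCK]
trace reaching 4: b·tau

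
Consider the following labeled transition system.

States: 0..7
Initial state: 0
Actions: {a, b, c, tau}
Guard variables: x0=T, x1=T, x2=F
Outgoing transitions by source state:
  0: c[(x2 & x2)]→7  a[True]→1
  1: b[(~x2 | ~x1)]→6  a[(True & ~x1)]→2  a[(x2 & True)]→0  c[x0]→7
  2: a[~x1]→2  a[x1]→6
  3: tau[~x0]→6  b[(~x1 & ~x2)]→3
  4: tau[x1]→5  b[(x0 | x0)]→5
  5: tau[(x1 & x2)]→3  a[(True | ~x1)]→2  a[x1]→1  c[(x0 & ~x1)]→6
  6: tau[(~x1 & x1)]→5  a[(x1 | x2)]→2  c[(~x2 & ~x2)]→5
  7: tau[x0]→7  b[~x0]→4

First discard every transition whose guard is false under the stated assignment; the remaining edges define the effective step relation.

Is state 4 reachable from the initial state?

11 transition(s) survive guard evaluation.
L0 = {0}
L1 = {1}  cumulative {0,1}
L2 = {6,7}  cumulative {0,1,6,7}
L3 = {2,5}  cumulative {0,1,2,5,6,7}
Reachable = {0,1,2,5,6,7}

Answer: UNREACHABLE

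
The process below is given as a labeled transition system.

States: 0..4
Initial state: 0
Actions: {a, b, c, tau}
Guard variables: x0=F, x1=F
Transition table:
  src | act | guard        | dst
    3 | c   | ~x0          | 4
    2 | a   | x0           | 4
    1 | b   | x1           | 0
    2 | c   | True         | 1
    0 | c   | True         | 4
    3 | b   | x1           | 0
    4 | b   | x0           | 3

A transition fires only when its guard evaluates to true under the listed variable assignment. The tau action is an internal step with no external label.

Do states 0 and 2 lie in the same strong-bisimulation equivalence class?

Answer: BISIMILAR

Trace:
Refine partition for ~:
  round 0: {{0,1,2,3,4}}
  round 1: {{0,2,3},{1,4}}
Fixed point at round 2; 2 class(es).
[0]={0,2,3}  [2]={0,2,3}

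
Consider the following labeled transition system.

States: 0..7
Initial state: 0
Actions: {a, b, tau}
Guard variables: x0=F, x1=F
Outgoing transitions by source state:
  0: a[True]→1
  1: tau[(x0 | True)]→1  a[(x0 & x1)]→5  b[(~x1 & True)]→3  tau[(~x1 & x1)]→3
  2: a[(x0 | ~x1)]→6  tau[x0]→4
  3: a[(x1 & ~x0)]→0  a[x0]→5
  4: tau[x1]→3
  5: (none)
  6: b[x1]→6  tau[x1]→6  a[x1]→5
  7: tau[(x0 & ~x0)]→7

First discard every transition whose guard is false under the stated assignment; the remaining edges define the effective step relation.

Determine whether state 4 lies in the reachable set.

Answer: UNREACHABLE

Working:
After dropping false guards: 4 live edges.
Layer 0: {0}
Layer 1: {1}  total {0,1}
Layer 2: {3}  total {0,1,3}
Reachable = {0,1,3}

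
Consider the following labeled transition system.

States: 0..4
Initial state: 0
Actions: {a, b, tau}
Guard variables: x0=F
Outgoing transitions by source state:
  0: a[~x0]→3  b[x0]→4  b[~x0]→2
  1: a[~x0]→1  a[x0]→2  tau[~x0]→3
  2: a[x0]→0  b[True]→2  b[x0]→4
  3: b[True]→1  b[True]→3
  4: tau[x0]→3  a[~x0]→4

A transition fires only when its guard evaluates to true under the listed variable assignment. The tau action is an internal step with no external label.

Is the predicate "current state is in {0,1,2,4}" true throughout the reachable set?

Answer: INVARIANT VIOLATED at state 3

Trace:
Safe = {0,1,2,4}
Reachable = {0,1,2,3}
  0: ✓
  1: ✓
  2: ✓
  3: VIOLATES
reach 3 via a — violates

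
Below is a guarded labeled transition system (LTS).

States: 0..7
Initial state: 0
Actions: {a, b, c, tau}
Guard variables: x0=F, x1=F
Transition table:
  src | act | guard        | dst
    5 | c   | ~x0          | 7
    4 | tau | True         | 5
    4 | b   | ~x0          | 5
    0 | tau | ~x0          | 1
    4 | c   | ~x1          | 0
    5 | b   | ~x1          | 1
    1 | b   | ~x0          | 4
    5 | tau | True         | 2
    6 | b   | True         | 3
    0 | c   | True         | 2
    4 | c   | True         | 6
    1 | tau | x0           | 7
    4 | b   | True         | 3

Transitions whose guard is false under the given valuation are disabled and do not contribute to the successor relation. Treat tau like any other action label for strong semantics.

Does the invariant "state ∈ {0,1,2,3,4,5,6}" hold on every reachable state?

Answer: INVARIANT VIOLATED at state 7

Working:
Safe = {0,1,2,3,4,5,6}
R = {0,1,2,3,4,5,6,7}
  0: ✓
  1: ✓
  2: ✓
  3: ✓
  4: ✓
  5: ✓
  6: ✓
  7: outside
counterexample path to 7: tau·b·tau·c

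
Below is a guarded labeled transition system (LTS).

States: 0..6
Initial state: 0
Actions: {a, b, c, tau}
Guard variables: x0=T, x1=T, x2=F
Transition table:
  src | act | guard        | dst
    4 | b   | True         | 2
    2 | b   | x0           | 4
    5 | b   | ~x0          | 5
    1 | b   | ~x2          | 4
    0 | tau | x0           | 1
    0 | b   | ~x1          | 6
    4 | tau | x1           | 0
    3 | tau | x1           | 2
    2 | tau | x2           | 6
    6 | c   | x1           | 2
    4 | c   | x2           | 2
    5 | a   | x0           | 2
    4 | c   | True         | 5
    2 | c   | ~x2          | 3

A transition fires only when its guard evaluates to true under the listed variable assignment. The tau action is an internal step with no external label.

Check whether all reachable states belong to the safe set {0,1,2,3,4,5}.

Inv-set: {0,1,2,3,4,5}
Reachable = {0,1,2,3,4,5}
  0: safe
  1: safe
  2: safe
  3: safe
  4: safe
  5: safe

Answer: INVARIANT HOLDS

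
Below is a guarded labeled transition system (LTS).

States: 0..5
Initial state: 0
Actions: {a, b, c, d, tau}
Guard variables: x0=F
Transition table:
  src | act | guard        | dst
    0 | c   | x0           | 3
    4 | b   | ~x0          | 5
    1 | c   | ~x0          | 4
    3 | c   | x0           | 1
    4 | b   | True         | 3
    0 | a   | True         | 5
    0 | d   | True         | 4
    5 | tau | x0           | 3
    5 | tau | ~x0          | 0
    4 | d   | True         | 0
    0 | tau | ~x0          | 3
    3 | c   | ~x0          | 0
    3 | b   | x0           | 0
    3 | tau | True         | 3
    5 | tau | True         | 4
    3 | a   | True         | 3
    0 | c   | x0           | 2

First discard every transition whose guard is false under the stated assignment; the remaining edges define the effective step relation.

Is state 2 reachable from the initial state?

Answer: UNREACHABLE

Trace:
After dropping false guards: 12 live edges.
Layer 0: {0}
Layer 1: {3,4,5}  cumulative {0,3,4,5}
Reachable = {0,3,4,5}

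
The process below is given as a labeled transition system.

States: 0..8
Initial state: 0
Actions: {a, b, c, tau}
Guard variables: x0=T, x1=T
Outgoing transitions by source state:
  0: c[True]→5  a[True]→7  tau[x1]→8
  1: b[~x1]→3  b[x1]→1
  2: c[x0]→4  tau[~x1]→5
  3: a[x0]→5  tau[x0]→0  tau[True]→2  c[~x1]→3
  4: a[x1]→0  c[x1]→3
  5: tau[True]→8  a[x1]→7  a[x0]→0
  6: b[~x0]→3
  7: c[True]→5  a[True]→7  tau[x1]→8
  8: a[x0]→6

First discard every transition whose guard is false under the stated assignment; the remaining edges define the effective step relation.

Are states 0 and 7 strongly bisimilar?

Answer: BISIMILAR

Trace:
Compute ~ classes (split until stable):
  round 0: {{0,1,2,3,4,5,6,7,8}}
  round 1: {{0,7},{1},{2},{3,5},{4},{6},{8}}
  round 2: {{0,7},{1},{2},{3},{4},{5},{6},{8}}
stable after 3 split(s): 8 block(s)
[0]={0,7}  [7]={0,7}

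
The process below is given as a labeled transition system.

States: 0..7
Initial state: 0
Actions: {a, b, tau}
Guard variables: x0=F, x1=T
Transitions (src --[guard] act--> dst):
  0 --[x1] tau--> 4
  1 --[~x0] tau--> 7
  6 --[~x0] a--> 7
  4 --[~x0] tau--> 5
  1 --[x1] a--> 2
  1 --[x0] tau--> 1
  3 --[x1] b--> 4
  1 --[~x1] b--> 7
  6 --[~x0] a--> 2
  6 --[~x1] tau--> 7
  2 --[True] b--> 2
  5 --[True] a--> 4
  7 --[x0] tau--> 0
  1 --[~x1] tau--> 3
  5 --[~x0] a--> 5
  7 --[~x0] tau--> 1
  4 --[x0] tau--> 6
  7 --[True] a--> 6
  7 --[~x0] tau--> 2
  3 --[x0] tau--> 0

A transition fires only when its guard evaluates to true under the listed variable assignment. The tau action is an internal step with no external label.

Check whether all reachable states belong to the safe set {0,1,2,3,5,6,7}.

Safe = {0,1,2,3,5,6,7}
Reach set: {0,4,5}
  0: safe
  4: ✗ unsafe
  5: safe
counterexample path to 4: tau

Answer: INVARIANT VIOLATED at state 4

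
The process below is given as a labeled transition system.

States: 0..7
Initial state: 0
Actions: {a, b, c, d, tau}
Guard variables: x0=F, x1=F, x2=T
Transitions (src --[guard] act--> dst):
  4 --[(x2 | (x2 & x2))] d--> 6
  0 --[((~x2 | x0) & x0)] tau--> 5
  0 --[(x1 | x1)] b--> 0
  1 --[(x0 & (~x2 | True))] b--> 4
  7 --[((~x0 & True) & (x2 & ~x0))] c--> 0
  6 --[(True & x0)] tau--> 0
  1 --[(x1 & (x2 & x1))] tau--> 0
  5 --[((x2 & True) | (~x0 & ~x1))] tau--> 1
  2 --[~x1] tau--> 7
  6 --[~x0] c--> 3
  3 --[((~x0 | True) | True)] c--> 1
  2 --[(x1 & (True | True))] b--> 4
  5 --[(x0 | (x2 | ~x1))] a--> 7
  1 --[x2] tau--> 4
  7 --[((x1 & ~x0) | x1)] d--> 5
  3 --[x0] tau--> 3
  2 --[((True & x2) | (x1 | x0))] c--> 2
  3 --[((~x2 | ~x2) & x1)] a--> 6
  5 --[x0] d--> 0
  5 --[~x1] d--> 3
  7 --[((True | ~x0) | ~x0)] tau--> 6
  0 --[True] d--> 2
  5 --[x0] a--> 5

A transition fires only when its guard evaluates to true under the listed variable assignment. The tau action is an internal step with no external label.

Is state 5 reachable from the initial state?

Answer: UNREACHABLE

Trace:
Guard filter leaves 12 enabled edge(s).
L0 = {0}
L1 = {2}  total {0,2}
L2 = {7}  total {0,2,7}
L3 = {6}  total {0,2,6,7}
L4 = {3}  total {0,2,3,6,7}
L5 = {1}  total {0,1,2,3,6,7}
L6 = {4}  total {0,1,2,3,4,6,7}
Reach set: {0,1,2,3,4,6,7}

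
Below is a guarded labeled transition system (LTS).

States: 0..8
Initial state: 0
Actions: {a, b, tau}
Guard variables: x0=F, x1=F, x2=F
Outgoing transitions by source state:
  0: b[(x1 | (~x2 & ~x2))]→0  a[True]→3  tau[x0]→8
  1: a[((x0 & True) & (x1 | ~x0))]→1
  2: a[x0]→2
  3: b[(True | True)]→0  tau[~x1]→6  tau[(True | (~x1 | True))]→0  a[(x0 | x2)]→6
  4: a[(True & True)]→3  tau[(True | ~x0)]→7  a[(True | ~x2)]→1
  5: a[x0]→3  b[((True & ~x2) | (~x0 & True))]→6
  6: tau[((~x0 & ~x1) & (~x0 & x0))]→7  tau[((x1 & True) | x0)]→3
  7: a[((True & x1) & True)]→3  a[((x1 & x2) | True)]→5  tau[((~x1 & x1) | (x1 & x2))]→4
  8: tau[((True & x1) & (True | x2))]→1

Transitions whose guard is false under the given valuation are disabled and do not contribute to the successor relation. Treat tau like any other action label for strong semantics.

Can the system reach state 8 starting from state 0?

Answer: UNREACHABLE

Trace:
After dropping false guards: 10 live edges.
Layer 0: {0}
Layer 1: {3}  now seen {0,3}
Layer 2: {6}  now seen {0,3,6}
Reach set: {0,3,6}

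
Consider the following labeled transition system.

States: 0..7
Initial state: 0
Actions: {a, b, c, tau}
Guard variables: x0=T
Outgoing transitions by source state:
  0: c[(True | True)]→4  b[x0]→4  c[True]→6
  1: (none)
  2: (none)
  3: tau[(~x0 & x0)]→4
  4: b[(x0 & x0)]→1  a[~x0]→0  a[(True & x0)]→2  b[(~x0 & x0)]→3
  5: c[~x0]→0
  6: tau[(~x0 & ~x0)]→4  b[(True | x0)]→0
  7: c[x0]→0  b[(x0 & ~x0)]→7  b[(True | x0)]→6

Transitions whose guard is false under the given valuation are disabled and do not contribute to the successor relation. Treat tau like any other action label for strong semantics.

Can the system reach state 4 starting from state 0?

Answer: REACHABLE

Trace:
8 transition(s) survive guard evaluation.
L0 = {0}
L1 = {4,6}  cumulative {0,4,6}
L2 = {1,2}  cumulative {0,1,2,4,6}
Reach set: {0,1,2,4,6}
Path to 4: c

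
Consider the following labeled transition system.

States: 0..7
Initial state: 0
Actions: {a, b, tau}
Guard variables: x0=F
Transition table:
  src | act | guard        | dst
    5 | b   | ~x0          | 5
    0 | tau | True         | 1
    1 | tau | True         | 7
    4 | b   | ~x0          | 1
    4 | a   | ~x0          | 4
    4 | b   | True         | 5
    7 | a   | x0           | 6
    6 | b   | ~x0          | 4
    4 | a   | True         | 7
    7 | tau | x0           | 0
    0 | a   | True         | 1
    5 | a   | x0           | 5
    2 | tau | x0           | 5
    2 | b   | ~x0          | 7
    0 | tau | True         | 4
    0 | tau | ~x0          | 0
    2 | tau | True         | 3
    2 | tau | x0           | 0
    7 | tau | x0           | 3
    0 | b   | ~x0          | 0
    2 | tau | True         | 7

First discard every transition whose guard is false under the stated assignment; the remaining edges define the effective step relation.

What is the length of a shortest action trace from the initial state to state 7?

Answer: 2

Analysis:
Breadth-first toward 7:
  depth 0: {0}
  depth 1: {1,4}
  depth 2: {5,7}
7 enters at depth 2; path a·tau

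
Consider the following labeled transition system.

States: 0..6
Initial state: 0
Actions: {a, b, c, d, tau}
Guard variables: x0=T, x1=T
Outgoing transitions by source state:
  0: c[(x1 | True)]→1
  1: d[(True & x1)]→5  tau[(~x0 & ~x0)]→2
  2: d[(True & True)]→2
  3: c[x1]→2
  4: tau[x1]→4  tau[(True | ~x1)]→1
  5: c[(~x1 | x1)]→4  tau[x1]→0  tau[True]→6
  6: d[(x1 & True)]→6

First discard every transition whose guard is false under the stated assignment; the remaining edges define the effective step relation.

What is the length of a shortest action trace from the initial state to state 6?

Breadth-first toward 6:
  L0 = {0}
  L1 = {1}
  L2 = {5}
  L3 = {4,6}
first hit 6 at d=3 via c·d·tau

Answer: 3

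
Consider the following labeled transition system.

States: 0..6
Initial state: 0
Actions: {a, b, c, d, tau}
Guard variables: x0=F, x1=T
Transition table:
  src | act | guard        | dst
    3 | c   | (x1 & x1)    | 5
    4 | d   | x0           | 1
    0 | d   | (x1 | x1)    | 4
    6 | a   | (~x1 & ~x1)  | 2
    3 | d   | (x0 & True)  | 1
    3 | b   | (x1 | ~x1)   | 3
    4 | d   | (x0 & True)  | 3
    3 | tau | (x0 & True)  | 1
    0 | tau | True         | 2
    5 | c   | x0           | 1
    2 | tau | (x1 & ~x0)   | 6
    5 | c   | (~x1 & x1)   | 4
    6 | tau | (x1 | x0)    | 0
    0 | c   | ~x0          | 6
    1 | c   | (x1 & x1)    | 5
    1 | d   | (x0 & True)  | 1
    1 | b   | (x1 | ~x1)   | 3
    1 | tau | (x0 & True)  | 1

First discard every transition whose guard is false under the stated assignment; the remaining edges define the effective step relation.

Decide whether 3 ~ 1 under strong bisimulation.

Answer: BISIMILAR

Trace:
Compute ~ classes (split until stable):
  P[0] = {{0,1,2,3,4,5,6}}
  P[1] = {{0},{1,3},{2,6},{4,5}}
  P[2] = {{0},{1,3},{2},{4,5},{6}}
stable after 3 split(s): 5 block(s)
[3]={1,3}  [1]={1,3}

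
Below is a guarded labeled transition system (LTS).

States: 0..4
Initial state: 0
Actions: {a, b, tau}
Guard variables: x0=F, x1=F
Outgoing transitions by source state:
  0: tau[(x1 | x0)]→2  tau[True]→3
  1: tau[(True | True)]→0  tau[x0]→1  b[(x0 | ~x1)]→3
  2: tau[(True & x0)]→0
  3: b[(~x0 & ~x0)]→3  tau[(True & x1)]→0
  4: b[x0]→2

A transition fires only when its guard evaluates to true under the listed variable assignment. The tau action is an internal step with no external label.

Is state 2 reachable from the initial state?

After dropping false guards: 4 live edges.
depth 0: {0}
depth 1: {3}  now seen {0,3}
Reach set: {0,3}

Answer: UNREACHABLE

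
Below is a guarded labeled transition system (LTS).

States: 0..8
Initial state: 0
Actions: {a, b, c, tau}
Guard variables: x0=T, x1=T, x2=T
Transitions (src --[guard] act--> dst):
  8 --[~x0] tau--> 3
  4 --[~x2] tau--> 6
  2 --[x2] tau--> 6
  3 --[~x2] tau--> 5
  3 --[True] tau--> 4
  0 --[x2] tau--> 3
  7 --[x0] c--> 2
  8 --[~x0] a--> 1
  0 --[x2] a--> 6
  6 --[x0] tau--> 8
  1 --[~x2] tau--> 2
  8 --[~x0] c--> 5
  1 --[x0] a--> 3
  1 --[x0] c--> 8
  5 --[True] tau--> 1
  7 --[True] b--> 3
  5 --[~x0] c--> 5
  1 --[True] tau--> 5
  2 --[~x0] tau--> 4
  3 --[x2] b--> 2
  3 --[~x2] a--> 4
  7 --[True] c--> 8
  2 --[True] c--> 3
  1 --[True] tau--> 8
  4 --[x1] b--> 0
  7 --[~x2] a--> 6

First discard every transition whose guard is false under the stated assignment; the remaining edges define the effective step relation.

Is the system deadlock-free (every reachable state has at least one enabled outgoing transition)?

Answer: DEADLOCK at state 8

Working:
Reachable = {0,2,3,4,6,8}
  0: a→6  tau→3  [2 out]
  2: c→3  tau→6  [2 out]
  3: b→2  tau→4  [2 out]
  4: b→0  [1 out]
  6: tau→8  [1 out]
  8: ∅  [STUCK]
trace reaching 8: a·tau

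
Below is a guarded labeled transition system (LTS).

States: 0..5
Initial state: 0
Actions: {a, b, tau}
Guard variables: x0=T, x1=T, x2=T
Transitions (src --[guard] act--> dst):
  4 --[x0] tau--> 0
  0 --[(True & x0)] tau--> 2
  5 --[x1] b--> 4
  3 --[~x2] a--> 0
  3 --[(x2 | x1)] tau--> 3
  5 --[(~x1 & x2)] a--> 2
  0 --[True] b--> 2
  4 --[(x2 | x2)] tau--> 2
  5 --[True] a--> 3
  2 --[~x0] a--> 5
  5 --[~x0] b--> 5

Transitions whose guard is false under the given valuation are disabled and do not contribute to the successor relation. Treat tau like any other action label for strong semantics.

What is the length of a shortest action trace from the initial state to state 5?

Layered search for 5:
  L0 = {0}
  L1 = {2}
5 never appears.

Answer: UNREACHABLE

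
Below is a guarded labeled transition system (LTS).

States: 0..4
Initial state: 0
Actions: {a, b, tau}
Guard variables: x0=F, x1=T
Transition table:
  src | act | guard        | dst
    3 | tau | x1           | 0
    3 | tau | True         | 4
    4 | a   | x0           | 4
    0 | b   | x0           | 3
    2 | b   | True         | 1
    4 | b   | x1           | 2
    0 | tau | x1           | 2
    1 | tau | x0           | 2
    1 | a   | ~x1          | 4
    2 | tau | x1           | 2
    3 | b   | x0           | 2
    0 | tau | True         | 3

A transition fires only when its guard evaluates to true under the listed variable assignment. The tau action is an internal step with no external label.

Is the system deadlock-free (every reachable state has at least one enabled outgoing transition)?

Answer: DEADLOCK at state 1

Working:
Reach set: {0,1,2,3,4}
  0: tau→2  tau→3  [deg 2]
  1: ∅  [deadlock]
  2: b→1  tau→2  [deg 2]
  3: tau→0  tau→4  [deg 2]
  4: b→2  [deg 1]
Path to 1: tau·b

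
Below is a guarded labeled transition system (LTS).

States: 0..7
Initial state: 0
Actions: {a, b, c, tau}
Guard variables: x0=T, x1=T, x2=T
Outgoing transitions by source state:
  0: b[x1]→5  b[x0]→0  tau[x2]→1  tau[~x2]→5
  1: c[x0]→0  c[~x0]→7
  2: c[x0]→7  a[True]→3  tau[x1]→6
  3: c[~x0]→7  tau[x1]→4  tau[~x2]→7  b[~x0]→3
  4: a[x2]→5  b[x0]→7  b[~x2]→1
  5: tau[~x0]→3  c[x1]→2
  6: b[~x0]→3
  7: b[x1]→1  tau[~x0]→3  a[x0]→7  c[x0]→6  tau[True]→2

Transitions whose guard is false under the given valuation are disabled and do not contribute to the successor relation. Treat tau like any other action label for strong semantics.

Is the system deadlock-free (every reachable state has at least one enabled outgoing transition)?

Answer: DEADLOCK at state 6

Analysis:
Reachable = {0,1,2,3,4,5,6,7}
  0: b→0  b→5  tau→1  [3 out]
  1: c→0  [1 out]
  2: a→3  c→7  tau→6  [3 out]
  3: tau→4  [1 out]
  4: a→5  b→7  [2 out]
  5: c→2  [1 out]
  6: ∅  [deadlock]
  7: a→7  b→1  c→6  tau→2  [4 out]
Path to 6: b·c·tau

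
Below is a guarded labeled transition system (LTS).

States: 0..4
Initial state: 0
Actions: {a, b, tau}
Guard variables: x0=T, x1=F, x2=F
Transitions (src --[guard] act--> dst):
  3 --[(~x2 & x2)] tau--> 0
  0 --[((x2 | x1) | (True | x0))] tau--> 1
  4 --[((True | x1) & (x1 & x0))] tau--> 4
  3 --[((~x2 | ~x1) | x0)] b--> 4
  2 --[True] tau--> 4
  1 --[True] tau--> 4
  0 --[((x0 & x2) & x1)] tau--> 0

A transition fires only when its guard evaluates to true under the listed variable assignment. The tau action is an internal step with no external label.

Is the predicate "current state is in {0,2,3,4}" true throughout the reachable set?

Answer: INVARIANT VIOLATED at state 1

Trace:
Inv-set: {0,2,3,4}
R = {0,1,4}
  0: ✓
  1: outside
  4: ✓
counterexample path to 1: tau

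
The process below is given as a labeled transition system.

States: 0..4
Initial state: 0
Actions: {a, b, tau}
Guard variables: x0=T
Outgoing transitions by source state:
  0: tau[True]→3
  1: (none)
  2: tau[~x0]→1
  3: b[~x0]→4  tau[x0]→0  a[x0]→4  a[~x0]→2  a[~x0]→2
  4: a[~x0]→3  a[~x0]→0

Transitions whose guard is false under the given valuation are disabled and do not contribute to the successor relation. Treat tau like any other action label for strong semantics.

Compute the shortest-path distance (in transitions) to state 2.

Layered search for 2:
  depth 0: {0}
  depth 1: {3}
  depth 2: {4}
2 never appears.

Answer: UNREACHABLE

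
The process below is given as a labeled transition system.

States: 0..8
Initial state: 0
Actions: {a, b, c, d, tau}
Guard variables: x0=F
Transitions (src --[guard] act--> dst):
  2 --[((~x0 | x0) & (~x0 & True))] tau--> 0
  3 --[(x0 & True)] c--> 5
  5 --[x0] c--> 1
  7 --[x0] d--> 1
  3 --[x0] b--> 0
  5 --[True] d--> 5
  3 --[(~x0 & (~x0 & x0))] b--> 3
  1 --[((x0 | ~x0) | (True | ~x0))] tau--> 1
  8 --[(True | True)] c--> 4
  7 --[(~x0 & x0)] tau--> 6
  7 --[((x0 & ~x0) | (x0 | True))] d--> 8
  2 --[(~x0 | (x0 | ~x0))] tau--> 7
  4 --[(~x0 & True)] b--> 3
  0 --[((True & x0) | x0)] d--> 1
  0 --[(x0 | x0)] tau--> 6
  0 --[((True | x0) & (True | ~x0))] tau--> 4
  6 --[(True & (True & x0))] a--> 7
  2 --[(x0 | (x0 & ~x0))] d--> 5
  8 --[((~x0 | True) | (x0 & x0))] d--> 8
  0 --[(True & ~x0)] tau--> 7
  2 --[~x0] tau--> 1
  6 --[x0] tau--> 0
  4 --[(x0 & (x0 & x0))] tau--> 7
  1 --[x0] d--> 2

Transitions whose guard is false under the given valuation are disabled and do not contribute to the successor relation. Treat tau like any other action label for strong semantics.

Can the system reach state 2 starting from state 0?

Answer: UNREACHABLE

Trace:
After dropping false guards: 11 live edges.
depth 0: {0}
depth 1: {4,7}  cumulative {0,4,7}
depth 2: {3,8}  cumulative {0,3,4,7,8}
Reachable = {0,3,4,7,8}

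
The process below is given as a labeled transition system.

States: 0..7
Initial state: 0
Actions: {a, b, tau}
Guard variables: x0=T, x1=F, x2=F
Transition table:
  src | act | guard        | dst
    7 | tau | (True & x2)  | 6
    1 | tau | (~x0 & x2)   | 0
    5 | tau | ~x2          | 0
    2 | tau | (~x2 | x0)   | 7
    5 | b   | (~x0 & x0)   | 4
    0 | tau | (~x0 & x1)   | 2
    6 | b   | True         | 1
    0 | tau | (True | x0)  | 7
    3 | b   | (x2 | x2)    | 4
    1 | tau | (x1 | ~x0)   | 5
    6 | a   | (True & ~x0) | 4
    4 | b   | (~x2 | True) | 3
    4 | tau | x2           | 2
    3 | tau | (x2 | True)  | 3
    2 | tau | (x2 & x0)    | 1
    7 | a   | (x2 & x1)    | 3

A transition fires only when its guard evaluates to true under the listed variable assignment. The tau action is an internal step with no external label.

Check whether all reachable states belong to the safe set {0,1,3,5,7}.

Inv-set: {0,1,3,5,7}
R = {0,7}
  0: safe
  7: safe

Answer: INVARIANT HOLDS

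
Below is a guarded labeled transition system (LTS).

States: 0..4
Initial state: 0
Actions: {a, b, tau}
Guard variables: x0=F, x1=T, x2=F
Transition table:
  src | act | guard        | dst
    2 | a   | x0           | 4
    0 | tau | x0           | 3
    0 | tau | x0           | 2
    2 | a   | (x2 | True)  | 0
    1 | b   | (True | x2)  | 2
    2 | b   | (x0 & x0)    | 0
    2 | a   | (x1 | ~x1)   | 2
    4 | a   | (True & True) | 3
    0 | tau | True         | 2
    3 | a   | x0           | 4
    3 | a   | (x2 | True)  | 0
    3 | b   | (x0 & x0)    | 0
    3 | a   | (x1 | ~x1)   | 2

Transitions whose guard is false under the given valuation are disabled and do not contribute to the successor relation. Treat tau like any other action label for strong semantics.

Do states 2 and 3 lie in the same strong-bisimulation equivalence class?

Bisimulation quotient by refinement:
  π0 = {{0,1,2,3,4}}
  π1 = {{0},{1},{2,3,4}}
  π2 = {{0},{1},{2,3},{4}}
Fixed point at round 3; 4 class(es).
class of 2: {2,3}; class of 3: {2,3}

Answer: BISIMILAR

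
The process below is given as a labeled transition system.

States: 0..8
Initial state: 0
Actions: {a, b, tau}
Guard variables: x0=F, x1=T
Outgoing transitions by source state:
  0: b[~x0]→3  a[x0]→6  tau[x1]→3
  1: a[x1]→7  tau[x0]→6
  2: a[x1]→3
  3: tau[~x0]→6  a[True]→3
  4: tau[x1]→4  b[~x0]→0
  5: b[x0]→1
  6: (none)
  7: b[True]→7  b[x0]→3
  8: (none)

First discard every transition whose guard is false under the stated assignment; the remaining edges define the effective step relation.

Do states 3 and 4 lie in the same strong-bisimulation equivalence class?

Answer: NOT BISIMILAR

Working:
Compute ~ classes (split until stable):
  round 0: {{0,1,2,3,4,5,6,7,8}}
  round 1: {{0,4},{1,2},{3},{5,6,8},{7}}
  round 2: {{0},{1},{2},{3},{4},{5,6,8},{7}}
7 equivalence class(es) (converged in 3)
3∈{3}, 4∈{4}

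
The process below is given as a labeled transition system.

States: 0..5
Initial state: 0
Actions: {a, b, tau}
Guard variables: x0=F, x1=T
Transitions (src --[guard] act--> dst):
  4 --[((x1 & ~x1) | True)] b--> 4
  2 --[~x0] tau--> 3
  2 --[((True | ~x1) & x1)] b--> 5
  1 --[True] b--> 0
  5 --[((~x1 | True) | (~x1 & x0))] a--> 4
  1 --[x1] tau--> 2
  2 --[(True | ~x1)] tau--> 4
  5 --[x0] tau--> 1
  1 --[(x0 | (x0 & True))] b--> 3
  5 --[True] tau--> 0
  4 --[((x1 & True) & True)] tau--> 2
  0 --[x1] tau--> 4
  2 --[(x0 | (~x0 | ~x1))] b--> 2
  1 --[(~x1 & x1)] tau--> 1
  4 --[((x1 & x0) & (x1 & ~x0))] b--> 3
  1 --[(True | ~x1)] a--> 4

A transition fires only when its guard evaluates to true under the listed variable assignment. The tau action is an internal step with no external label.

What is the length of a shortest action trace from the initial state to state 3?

Layered search for 3:
  depth 0: {0}
  depth 1: {4}
  depth 2: {2}
  depth 3: {3,5}
first hit 3 at d=3 via tau·tau·tau

Answer: 3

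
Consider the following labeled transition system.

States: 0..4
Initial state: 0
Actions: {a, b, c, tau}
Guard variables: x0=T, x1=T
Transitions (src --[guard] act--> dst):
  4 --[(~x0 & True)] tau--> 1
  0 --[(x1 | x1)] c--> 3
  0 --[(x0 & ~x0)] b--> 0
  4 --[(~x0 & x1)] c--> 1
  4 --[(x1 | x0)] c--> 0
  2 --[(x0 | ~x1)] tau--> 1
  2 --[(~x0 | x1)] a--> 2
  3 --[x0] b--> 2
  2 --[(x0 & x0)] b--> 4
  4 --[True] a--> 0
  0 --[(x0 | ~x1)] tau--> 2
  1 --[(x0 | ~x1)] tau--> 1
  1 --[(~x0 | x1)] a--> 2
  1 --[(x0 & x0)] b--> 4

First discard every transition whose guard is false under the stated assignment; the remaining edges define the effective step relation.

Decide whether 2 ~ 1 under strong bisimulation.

Answer: BISIMILAR

Trace:
Refine partition for ~:
  π0 = {{0,1,2,3,4}}
  π1 = {{0},{1,2},{3},{4}}
4 equivalence class(es) (converged in 2)
[2]={1,2}  [1]={1,2}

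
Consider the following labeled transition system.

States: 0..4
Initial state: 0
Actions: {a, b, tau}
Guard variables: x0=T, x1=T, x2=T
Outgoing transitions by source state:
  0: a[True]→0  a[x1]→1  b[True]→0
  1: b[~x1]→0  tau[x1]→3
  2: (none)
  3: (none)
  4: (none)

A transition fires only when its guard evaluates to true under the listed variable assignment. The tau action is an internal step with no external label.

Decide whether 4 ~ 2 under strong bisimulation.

Refine partition for ~:
  round 0: {{0,1,2,3,4}}
  round 1: {{0},{1},{2,3,4}}
Fixed point at round 2; 3 class(es).
[4]={2,3,4}  [2]={2,3,4}

Answer: BISIMILAR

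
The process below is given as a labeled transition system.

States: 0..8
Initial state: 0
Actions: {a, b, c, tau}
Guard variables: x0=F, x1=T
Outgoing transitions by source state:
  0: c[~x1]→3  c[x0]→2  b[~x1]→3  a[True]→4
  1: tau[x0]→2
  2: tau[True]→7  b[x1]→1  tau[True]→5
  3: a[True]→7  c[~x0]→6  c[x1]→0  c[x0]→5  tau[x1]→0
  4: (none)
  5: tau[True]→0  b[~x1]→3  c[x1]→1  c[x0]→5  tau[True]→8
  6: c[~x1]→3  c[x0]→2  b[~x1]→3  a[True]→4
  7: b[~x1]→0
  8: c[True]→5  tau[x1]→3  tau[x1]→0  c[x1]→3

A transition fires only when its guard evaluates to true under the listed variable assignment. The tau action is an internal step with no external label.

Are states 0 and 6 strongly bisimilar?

Compute ~ classes (split until stable):
  round 0: {{0,1,2,3,4,5,6,7,8}}
  round 1: {{0,6},{1,4,7},{2},{3},{5,8}}
  round 2: {{0,6},{1,4,7},{2},{3},{5},{8}}
stable after 3 split(s): 6 block(s)
0∈{0,6}, 6∈{0,6}

Answer: BISIMILAR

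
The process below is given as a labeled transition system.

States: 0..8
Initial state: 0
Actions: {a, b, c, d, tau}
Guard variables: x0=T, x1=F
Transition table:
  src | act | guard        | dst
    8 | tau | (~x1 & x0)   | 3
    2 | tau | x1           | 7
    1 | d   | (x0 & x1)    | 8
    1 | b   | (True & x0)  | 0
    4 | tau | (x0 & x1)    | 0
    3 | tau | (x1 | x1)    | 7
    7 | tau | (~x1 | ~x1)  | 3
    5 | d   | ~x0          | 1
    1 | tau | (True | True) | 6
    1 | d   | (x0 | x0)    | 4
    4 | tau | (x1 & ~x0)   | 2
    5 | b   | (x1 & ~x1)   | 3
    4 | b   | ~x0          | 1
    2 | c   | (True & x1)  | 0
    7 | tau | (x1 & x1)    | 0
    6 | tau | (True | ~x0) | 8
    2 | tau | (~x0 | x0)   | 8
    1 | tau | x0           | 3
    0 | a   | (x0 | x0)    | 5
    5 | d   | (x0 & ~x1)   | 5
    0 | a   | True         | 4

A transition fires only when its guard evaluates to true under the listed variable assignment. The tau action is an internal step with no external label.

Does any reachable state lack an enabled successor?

Answer: DEADLOCK at state 4

Analysis:
Reachable = {0,4,5}
  0: a→4  a→5  [2 out]
  4: ∅  [no exit]
  5: d→5  [1 out]
Path to 4: a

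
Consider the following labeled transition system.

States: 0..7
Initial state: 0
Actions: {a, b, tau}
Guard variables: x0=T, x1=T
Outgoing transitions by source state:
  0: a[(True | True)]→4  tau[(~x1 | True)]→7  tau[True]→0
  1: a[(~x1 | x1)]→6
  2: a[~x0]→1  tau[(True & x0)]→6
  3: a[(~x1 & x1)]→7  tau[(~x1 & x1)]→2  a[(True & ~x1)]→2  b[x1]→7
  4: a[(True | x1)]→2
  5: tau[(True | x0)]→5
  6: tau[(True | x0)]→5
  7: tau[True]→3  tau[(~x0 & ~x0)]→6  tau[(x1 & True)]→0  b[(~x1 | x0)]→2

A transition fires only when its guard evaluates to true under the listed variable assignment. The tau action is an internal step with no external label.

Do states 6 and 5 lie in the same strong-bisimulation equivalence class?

Bisimulation quotient by refinement:
  π0 = {{0,1,2,3,4,5,6,7}}
  π1 = {{0},{1,4},{2,5,6},{3},{7}}
stable after 2 split(s): 5 block(s)
[6]={2,5,6}  [5]={2,5,6}

Answer: BISIMILAR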